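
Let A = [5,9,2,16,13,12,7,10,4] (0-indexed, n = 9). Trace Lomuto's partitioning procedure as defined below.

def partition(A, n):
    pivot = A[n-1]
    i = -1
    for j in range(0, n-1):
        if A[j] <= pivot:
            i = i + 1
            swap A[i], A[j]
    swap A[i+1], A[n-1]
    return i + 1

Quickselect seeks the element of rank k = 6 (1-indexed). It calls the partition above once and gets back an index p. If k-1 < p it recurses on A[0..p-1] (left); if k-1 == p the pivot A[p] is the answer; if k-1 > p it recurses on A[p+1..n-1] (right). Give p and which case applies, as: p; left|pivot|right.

1; right

pivot=4, i=-1
j=0: 5>4, skip
j=1: 9>4, skip
j=2: 2≤4, i=0, swap(0,2) ⇒ [2,9,5,16,13,12,7,10,4]
j=3: 16>4, skip
j=4: 13>4, skip
j=5: 12>4, skip
j=6: 7>4, skip
j=7: 10>4, skip
swap(1,8) ⇒ [2,4,5,16,13,12,7,10,9]; return 1
p = 1; k-1 = 5 > 1 ⇒ right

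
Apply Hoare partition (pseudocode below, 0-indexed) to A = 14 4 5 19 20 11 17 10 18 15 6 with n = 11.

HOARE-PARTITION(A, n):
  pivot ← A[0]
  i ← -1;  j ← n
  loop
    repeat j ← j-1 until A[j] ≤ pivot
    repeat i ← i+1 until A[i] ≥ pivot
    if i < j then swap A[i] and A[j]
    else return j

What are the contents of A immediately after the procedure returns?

pivot=14
j stops at 10 (6), i stops at 0 (14); swap ⇒ 6 4 5 19 20 11 17 10 18 15 14
j stops at 7 (10), i stops at 3 (19); swap ⇒ 6 4 5 10 20 11 17 19 18 15 14
j stops at 5 (11), i stops at 4 (20); swap ⇒ 6 4 5 10 11 20 17 19 18 15 14
j stops at 4, i stops at 5; i≥j ⇒ return 4. A=6 4 5 10 11 20 17 19 18 15 14

6 4 5 10 11 20 17 19 18 15 14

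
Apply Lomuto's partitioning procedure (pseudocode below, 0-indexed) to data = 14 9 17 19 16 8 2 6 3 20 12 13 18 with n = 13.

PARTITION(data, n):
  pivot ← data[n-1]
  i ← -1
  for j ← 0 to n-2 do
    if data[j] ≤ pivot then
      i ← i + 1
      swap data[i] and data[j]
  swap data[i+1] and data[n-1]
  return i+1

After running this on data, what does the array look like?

pivot = data[12] = 18; i = -1
j=0: data[0]=14 ≤ 18 → i=0, swap data[0],data[0] (no change) → 14 9 17 19 16 8 2 6 3 20 12 13 18
j=1: data[1]=9 ≤ 18 → i=1, swap data[1],data[1] (no change) → 14 9 17 19 16 8 2 6 3 20 12 13 18
j=2: data[2]=17 ≤ 18 → i=2, swap data[2],data[2] (no change) → 14 9 17 19 16 8 2 6 3 20 12 13 18
j=3: data[3]=19 > 18 → no swap
j=4: data[4]=16 ≤ 18 → i=3, swap data[3],data[4] → 14 9 17 16 19 8 2 6 3 20 12 13 18
j=5: data[5]=8 ≤ 18 → i=4, swap data[4],data[5] → 14 9 17 16 8 19 2 6 3 20 12 13 18
j=6: data[6]=2 ≤ 18 → i=5, swap data[5],data[6] → 14 9 17 16 8 2 19 6 3 20 12 13 18
j=7: data[7]=6 ≤ 18 → i=6, swap data[6],data[7] → 14 9 17 16 8 2 6 19 3 20 12 13 18
j=8: data[8]=3 ≤ 18 → i=7, swap data[7],data[8] → 14 9 17 16 8 2 6 3 19 20 12 13 18
j=9: data[9]=20 > 18 → no swap
j=10: data[10]=12 ≤ 18 → i=8, swap data[8],data[10] → 14 9 17 16 8 2 6 3 12 20 19 13 18
j=11: data[11]=13 ≤ 18 → i=9, swap data[9],data[11] → 14 9 17 16 8 2 6 3 12 13 19 20 18
final swap data[10],data[12] → 14 9 17 16 8 2 6 3 12 13 18 20 19; return 10

14 9 17 16 8 2 6 3 12 13 18 20 19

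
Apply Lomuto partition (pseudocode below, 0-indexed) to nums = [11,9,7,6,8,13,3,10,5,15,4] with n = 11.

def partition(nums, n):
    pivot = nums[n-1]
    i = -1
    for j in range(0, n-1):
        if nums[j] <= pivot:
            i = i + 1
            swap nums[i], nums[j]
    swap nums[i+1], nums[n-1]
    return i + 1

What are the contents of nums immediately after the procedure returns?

pivot=4, i=-1
j=0: 11>4, skip
j=1: 9>4, skip
j=2: 7>4, skip
j=3: 6>4, skip
j=4: 8>4, skip
j=5: 13>4, skip
j=6: 3≤4, i=0, swap(0,6) ⇒ [3,9,7,6,8,13,11,10,5,15,4]
j=7: 10>4, skip
j=8: 5>4, skip
j=9: 15>4, skip
swap(1,10) ⇒ [3,4,7,6,8,13,11,10,5,15,9]; return 1

[3,4,7,6,8,13,11,10,5,15,9]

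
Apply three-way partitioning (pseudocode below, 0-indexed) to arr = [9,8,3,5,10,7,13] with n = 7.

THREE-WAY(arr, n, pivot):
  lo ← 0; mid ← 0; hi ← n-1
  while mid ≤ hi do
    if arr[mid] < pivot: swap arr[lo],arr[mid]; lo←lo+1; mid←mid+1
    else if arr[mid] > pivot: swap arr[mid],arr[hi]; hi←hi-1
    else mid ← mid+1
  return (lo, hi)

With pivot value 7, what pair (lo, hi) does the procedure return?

(2, 2)

lo=0 mid=0 hi=6
9>7: swap(0,6), hi=5 ⇒ [13,8,3,5,10,7,9]
13>7: swap(0,5), hi=4 ⇒ [7,8,3,5,10,13,9]
7=7: mid=1
8>7: swap(1,4), hi=3 ⇒ [7,10,3,5,8,13,9]
10>7: swap(1,3), hi=2 ⇒ [7,5,3,10,8,13,9]
5<7: swap(0,1), lo=1 mid=2 ⇒ [5,7,3,10,8,13,9]
3<7: swap(1,2), lo=2 mid=3 ⇒ [5,3,7,10,8,13,9]
done. lo=2 hi=2; arr=[5,3,7,10,8,13,9]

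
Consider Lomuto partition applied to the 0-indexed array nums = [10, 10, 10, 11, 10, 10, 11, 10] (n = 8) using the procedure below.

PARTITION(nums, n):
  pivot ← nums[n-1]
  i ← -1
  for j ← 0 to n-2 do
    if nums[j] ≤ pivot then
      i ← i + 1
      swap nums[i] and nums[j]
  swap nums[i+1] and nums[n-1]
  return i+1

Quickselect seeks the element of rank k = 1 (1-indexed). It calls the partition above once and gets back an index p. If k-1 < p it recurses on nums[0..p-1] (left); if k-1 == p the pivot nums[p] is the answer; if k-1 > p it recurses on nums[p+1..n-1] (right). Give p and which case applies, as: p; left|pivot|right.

pivot = nums[7] = 10; i = -1
j=0: nums[0]=10 ≤ 10 → i=0, swap nums[0],nums[0] (no change) → [10, 10, 10, 11, 10, 10, 11, 10]
j=1: nums[1]=10 ≤ 10 → i=1, swap nums[1],nums[1] (no change) → [10, 10, 10, 11, 10, 10, 11, 10]
j=2: nums[2]=10 ≤ 10 → i=2, swap nums[2],nums[2] (no change) → [10, 10, 10, 11, 10, 10, 11, 10]
j=3: nums[3]=11 > 10 → no swap
j=4: nums[4]=10 ≤ 10 → i=3, swap nums[3],nums[4] → [10, 10, 10, 10, 11, 10, 11, 10]
j=5: nums[5]=10 ≤ 10 → i=4, swap nums[4],nums[5] → [10, 10, 10, 10, 10, 11, 11, 10]
j=6: nums[6]=11 > 10 → no swap
final swap nums[5],nums[7] → [10, 10, 10, 10, 10, 10, 11, 11]; return 5
p = 5; k-1 = 0 < 5 ⇒ left

5; left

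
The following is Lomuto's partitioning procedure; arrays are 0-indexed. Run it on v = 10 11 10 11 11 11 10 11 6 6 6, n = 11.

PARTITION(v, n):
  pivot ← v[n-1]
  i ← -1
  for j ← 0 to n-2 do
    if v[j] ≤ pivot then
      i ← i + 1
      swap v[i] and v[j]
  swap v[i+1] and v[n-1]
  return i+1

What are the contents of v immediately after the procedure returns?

6 6 6 11 11 11 10 11 10 11 10

pivot = v[10] = 6; i = -1
j=0: v[0]=10 > 6 → no swap
j=1: v[1]=11 > 6 → no swap
j=2: v[2]=10 > 6 → no swap
j=3: v[3]=11 > 6 → no swap
j=4: v[4]=11 > 6 → no swap
j=5: v[5]=11 > 6 → no swap
j=6: v[6]=10 > 6 → no swap
j=7: v[7]=11 > 6 → no swap
j=8: v[8]=6 ≤ 6 → i=0, swap v[0],v[8] → 6 11 10 11 11 11 10 11 10 6 6
j=9: v[9]=6 ≤ 6 → i=1, swap v[1],v[9] → 6 6 10 11 11 11 10 11 10 11 6
final swap v[2],v[10] → 6 6 6 11 11 11 10 11 10 11 10; return 2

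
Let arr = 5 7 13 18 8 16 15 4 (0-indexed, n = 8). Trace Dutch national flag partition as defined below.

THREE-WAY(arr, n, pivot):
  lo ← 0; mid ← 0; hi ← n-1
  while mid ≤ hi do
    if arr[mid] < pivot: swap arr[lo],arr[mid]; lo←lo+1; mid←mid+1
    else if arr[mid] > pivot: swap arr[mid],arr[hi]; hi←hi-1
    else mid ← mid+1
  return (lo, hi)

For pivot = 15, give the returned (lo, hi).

pivot = 15; lo=0, mid=0, hi=7
arr[mid]=5<15: swap arr[0],arr[0]; lo=1,mid=1 → 5 7 13 18 8 16 15 4
arr[mid]=7<15: swap arr[1],arr[1]; lo=2,mid=2 → 5 7 13 18 8 16 15 4
arr[mid]=13<15: swap arr[2],arr[2]; lo=3,mid=3 → 5 7 13 18 8 16 15 4
arr[mid]=18>15: swap arr[3],arr[7]; hi=6 → 5 7 13 4 8 16 15 18
arr[mid]=4<15: swap arr[3],arr[3]; lo=4,mid=4 → 5 7 13 4 8 16 15 18
arr[mid]=8<15: swap arr[4],arr[4]; lo=5,mid=5 → 5 7 13 4 8 16 15 18
arr[mid]=16>15: swap arr[5],arr[6]; hi=5 → 5 7 13 4 8 15 16 18
arr[mid]=15=15: mid=6
end: lo=5, hi=5; arr = 5 7 13 4 8 15 16 18

(5, 5)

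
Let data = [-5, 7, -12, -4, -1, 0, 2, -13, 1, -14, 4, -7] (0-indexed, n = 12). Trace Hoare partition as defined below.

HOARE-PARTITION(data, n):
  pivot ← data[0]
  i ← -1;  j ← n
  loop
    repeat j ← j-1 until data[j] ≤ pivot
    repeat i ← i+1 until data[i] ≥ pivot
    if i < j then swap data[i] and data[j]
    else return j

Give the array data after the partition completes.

pivot = data[0] = -5; i = -1, j = 12
j→11 (data[11]=-7≤-5), i→0 (data[0]=-5≥-5); i<j, swap → [-7, 7, -12, -4, -1, 0, 2, -13, 1, -14, 4, -5]
j→9 (data[9]=-14≤-5), i→1 (data[1]=7≥-5); i<j, swap → [-7, -14, -12, -4, -1, 0, 2, -13, 1, 7, 4, -5]
j→7 (data[7]=-13≤-5), i→3 (data[3]=-4≥-5); i<j, swap → [-7, -14, -12, -13, -1, 0, 2, -4, 1, 7, 4, -5]
j→3, i→4; i≥j, return j=3. data = [-7, -14, -12, -13, -1, 0, 2, -4, 1, 7, 4, -5]

[-7, -14, -12, -13, -1, 0, 2, -4, 1, 7, 4, -5]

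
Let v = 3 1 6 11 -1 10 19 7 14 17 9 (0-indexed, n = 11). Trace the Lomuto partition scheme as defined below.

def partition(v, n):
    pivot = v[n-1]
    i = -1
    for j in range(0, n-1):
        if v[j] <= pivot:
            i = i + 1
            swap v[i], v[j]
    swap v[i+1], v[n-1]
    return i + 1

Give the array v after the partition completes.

pivot=9, i=-1
j=0: 3≤9, i=0, swap(0,0) ⇒ 3 1 6 11 -1 10 19 7 14 17 9
j=1: 1≤9, i=1, swap(1,1) ⇒ 3 1 6 11 -1 10 19 7 14 17 9
j=2: 6≤9, i=2, swap(2,2) ⇒ 3 1 6 11 -1 10 19 7 14 17 9
j=3: 11>9, skip
j=4: -1≤9, i=3, swap(3,4) ⇒ 3 1 6 -1 11 10 19 7 14 17 9
j=5: 10>9, skip
j=6: 19>9, skip
j=7: 7≤9, i=4, swap(4,7) ⇒ 3 1 6 -1 7 10 19 11 14 17 9
j=8: 14>9, skip
j=9: 17>9, skip
swap(5,10) ⇒ 3 1 6 -1 7 9 19 11 14 17 10; return 5

3 1 6 -1 7 9 19 11 14 17 10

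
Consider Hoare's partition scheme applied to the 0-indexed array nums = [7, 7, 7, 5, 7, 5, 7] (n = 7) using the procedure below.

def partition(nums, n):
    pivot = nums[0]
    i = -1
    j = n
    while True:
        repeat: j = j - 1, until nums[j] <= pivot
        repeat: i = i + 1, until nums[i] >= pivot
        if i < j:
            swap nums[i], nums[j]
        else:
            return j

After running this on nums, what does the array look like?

[7, 5, 7, 5, 7, 7, 7]

pivot=7
j stops at 6 (7), i stops at 0 (7); swap ⇒ [7, 7, 7, 5, 7, 5, 7]
j stops at 5 (5), i stops at 1 (7); swap ⇒ [7, 5, 7, 5, 7, 7, 7]
j stops at 4 (7), i stops at 2 (7); swap ⇒ [7, 5, 7, 5, 7, 7, 7]
j stops at 3, i stops at 4; i≥j ⇒ return 3. nums=[7, 5, 7, 5, 7, 7, 7]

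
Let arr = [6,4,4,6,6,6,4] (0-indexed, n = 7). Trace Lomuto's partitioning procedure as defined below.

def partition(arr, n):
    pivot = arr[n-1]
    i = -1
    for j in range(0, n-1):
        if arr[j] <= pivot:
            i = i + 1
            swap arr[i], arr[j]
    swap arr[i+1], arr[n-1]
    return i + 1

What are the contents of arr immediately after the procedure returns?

pivot=4, i=-1
j=0: 6>4, skip
j=1: 4≤4, i=0, swap(0,1) ⇒ [4,6,4,6,6,6,4]
j=2: 4≤4, i=1, swap(1,2) ⇒ [4,4,6,6,6,6,4]
j=3: 6>4, skip
j=4: 6>4, skip
j=5: 6>4, skip
swap(2,6) ⇒ [4,4,4,6,6,6,6]; return 2

[4,4,4,6,6,6,6]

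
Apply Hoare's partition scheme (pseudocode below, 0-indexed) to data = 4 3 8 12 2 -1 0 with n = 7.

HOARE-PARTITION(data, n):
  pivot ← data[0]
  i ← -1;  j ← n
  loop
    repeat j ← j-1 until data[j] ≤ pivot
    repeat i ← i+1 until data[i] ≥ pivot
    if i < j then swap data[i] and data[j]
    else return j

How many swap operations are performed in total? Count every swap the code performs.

pivot = data[0] = 4; i = -1, j = 7
j→6 (data[6]=0≤4), i→0 (data[0]=4≥4); i<j, swap → 0 3 8 12 2 -1 4
j→5 (data[5]=-1≤4), i→2 (data[2]=8≥4); i<j, swap → 0 3 -1 12 2 8 4
j→4 (data[4]=2≤4), i→3 (data[3]=12≥4); i<j, swap → 0 3 -1 2 12 8 4
j→3, i→4; i≥j, return j=3. data = 0 3 -1 2 12 8 4

3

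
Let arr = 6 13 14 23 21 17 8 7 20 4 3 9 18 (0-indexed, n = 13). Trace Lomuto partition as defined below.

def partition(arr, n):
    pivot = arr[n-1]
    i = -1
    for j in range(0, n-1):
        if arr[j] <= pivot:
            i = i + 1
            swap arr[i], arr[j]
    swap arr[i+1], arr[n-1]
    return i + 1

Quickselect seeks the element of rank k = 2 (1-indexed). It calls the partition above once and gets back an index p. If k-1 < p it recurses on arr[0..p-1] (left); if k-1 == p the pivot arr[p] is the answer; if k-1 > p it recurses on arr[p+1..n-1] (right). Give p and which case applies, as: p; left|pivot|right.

9; left

pivot=18, i=-1
j=0: 6≤18, i=0, swap(0,0) ⇒ 6 13 14 23 21 17 8 7 20 4 3 9 18
j=1: 13≤18, i=1, swap(1,1) ⇒ 6 13 14 23 21 17 8 7 20 4 3 9 18
j=2: 14≤18, i=2, swap(2,2) ⇒ 6 13 14 23 21 17 8 7 20 4 3 9 18
j=3: 23>18, skip
j=4: 21>18, skip
j=5: 17≤18, i=3, swap(3,5) ⇒ 6 13 14 17 21 23 8 7 20 4 3 9 18
j=6: 8≤18, i=4, swap(4,6) ⇒ 6 13 14 17 8 23 21 7 20 4 3 9 18
j=7: 7≤18, i=5, swap(5,7) ⇒ 6 13 14 17 8 7 21 23 20 4 3 9 18
j=8: 20>18, skip
j=9: 4≤18, i=6, swap(6,9) ⇒ 6 13 14 17 8 7 4 23 20 21 3 9 18
j=10: 3≤18, i=7, swap(7,10) ⇒ 6 13 14 17 8 7 4 3 20 21 23 9 18
j=11: 9≤18, i=8, swap(8,11) ⇒ 6 13 14 17 8 7 4 3 9 21 23 20 18
swap(9,12) ⇒ 6 13 14 17 8 7 4 3 9 18 23 20 21; return 9
p = 9; k-1 = 1 < 9 ⇒ left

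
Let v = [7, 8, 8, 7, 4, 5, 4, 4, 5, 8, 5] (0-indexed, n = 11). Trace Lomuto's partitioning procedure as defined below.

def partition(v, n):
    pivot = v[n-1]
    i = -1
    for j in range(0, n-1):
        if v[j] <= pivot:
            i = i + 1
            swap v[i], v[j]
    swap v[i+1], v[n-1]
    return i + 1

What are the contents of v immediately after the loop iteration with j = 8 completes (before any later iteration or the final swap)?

[4, 5, 4, 4, 5, 8, 8, 7, 7, 8, 5]

pivot=5, i=-1
j=0: 7>5, skip
j=1: 8>5, skip
j=2: 8>5, skip
j=3: 7>5, skip
j=4: 4≤5, i=0, swap(0,4) ⇒ [4, 8, 8, 7, 7, 5, 4, 4, 5, 8, 5]
j=5: 5≤5, i=1, swap(1,5) ⇒ [4, 5, 8, 7, 7, 8, 4, 4, 5, 8, 5]
j=6: 4≤5, i=2, swap(2,6) ⇒ [4, 5, 4, 7, 7, 8, 8, 4, 5, 8, 5]
j=7: 4≤5, i=3, swap(3,7) ⇒ [4, 5, 4, 4, 7, 8, 8, 7, 5, 8, 5]
j=8: 5≤5, i=4, swap(4,8) ⇒ [4, 5, 4, 4, 5, 8, 8, 7, 7, 8, 5]
(after j=8) v = [4, 5, 4, 4, 5, 8, 8, 7, 7, 8, 5]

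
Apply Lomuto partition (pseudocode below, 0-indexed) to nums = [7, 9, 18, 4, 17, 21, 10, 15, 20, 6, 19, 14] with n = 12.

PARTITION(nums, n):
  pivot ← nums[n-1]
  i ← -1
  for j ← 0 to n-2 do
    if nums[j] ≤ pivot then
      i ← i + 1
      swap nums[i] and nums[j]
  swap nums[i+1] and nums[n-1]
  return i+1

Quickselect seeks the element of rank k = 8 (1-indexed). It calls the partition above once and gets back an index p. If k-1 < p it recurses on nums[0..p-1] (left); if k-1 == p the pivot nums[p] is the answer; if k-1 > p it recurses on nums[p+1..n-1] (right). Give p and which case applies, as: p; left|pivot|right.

pivot=14, i=-1
j=0: 7≤14, i=0, swap(0,0) ⇒ [7, 9, 18, 4, 17, 21, 10, 15, 20, 6, 19, 14]
j=1: 9≤14, i=1, swap(1,1) ⇒ [7, 9, 18, 4, 17, 21, 10, 15, 20, 6, 19, 14]
j=2: 18>14, skip
j=3: 4≤14, i=2, swap(2,3) ⇒ [7, 9, 4, 18, 17, 21, 10, 15, 20, 6, 19, 14]
j=4: 17>14, skip
j=5: 21>14, skip
j=6: 10≤14, i=3, swap(3,6) ⇒ [7, 9, 4, 10, 17, 21, 18, 15, 20, 6, 19, 14]
j=7: 15>14, skip
j=8: 20>14, skip
j=9: 6≤14, i=4, swap(4,9) ⇒ [7, 9, 4, 10, 6, 21, 18, 15, 20, 17, 19, 14]
j=10: 19>14, skip
swap(5,11) ⇒ [7, 9, 4, 10, 6, 14, 18, 15, 20, 17, 19, 21]; return 5
p = 5; k-1 = 7 > 5 ⇒ right

5; right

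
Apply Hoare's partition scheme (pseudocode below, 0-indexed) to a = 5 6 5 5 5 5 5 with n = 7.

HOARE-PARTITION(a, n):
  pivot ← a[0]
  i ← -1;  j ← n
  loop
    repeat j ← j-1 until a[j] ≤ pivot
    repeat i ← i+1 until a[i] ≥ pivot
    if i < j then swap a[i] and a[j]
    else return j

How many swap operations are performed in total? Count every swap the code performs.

pivot = a[0] = 5; i = -1, j = 7
j→6 (a[6]=5≤5), i→0 (a[0]=5≥5); i<j, swap → 5 6 5 5 5 5 5
j→5 (a[5]=5≤5), i→1 (a[1]=6≥5); i<j, swap → 5 5 5 5 5 6 5
j→4 (a[4]=5≤5), i→2 (a[2]=5≥5); i<j, swap → 5 5 5 5 5 6 5
j→3, i→3; i≥j, return j=3. a = 5 5 5 5 5 6 5

3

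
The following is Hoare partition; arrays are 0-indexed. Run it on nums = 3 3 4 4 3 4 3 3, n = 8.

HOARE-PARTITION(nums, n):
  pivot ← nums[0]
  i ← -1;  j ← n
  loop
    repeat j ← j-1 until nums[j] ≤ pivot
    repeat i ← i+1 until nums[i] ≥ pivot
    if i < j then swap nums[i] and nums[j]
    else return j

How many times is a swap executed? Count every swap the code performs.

3

pivot = nums[0] = 3; i = -1, j = 8
j→7 (nums[7]=3≤3), i→0 (nums[0]=3≥3); i<j, swap → 3 3 4 4 3 4 3 3
j→6 (nums[6]=3≤3), i→1 (nums[1]=3≥3); i<j, swap → 3 3 4 4 3 4 3 3
j→4 (nums[4]=3≤3), i→2 (nums[2]=4≥3); i<j, swap → 3 3 3 4 4 4 3 3
j→2, i→3; i≥j, return j=2. nums = 3 3 3 4 4 4 3 3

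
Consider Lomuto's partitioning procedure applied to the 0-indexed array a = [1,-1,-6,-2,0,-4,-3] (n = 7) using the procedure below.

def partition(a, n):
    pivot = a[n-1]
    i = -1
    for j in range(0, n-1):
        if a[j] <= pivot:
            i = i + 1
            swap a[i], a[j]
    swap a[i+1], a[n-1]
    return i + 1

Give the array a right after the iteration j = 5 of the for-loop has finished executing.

[-6,-4,1,-2,0,-1,-3]

pivot = a[6] = -3; i = -1
j=0: a[0]=1 > -3 → no swap
j=1: a[1]=-1 > -3 → no swap
j=2: a[2]=-6 ≤ -3 → i=0, swap a[0],a[2] → [-6,-1,1,-2,0,-4,-3]
j=3: a[3]=-2 > -3 → no swap
j=4: a[4]=0 > -3 → no swap
j=5: a[5]=-4 ≤ -3 → i=1, swap a[1],a[5] → [-6,-4,1,-2,0,-1,-3]
(after j=5) a = [-6,-4,1,-2,0,-1,-3]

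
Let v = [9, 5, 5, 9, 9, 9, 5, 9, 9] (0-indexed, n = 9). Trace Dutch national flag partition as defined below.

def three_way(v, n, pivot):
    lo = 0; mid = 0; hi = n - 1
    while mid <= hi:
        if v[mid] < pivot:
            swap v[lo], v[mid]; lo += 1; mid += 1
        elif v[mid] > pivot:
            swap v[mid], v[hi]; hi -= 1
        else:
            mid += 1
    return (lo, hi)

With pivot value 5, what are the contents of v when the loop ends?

pivot = 5; lo=0, mid=0, hi=8
v[mid]=9>5: swap v[0],v[8]; hi=7 → [9, 5, 5, 9, 9, 9, 5, 9, 9]
v[mid]=9>5: swap v[0],v[7]; hi=6 → [9, 5, 5, 9, 9, 9, 5, 9, 9]
v[mid]=9>5: swap v[0],v[6]; hi=5 → [5, 5, 5, 9, 9, 9, 9, 9, 9]
v[mid]=5=5: mid=1
v[mid]=5=5: mid=2
v[mid]=5=5: mid=3
v[mid]=9>5: swap v[3],v[5]; hi=4 → [5, 5, 5, 9, 9, 9, 9, 9, 9]
v[mid]=9>5: swap v[3],v[4]; hi=3 → [5, 5, 5, 9, 9, 9, 9, 9, 9]
v[mid]=9>5: swap v[3],v[3]; hi=2 → [5, 5, 5, 9, 9, 9, 9, 9, 9]
end: lo=0, hi=2; v = [5, 5, 5, 9, 9, 9, 9, 9, 9]

[5, 5, 5, 9, 9, 9, 9, 9, 9]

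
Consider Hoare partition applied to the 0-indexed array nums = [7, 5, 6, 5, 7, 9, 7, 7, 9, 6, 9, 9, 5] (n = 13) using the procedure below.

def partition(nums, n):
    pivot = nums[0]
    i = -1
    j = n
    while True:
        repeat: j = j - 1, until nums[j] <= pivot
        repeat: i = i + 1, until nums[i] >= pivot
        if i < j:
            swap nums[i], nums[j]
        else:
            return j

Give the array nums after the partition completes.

pivot = nums[0] = 7; i = -1, j = 13
j→12 (nums[12]=5≤7), i→0 (nums[0]=7≥7); i<j, swap → [5, 5, 6, 5, 7, 9, 7, 7, 9, 6, 9, 9, 7]
j→9 (nums[9]=6≤7), i→4 (nums[4]=7≥7); i<j, swap → [5, 5, 6, 5, 6, 9, 7, 7, 9, 7, 9, 9, 7]
j→7 (nums[7]=7≤7), i→5 (nums[5]=9≥7); i<j, swap → [5, 5, 6, 5, 6, 7, 7, 9, 9, 7, 9, 9, 7]
j→6, i→6; i≥j, return j=6. nums = [5, 5, 6, 5, 6, 7, 7, 9, 9, 7, 9, 9, 7]

[5, 5, 6, 5, 6, 7, 7, 9, 9, 7, 9, 9, 7]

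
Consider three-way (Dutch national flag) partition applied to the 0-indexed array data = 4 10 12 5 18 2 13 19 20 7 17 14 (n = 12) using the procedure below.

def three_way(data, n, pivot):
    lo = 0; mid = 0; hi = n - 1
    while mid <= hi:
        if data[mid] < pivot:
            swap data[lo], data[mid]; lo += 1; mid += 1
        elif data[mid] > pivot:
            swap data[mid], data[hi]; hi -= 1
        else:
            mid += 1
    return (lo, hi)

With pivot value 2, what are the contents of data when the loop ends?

2 12 5 18 10 13 19 20 7 17 14 4

pivot = 2; lo=0, mid=0, hi=11
data[mid]=4>2: swap data[0],data[11]; hi=10 → 14 10 12 5 18 2 13 19 20 7 17 4
data[mid]=14>2: swap data[0],data[10]; hi=9 → 17 10 12 5 18 2 13 19 20 7 14 4
data[mid]=17>2: swap data[0],data[9]; hi=8 → 7 10 12 5 18 2 13 19 20 17 14 4
data[mid]=7>2: swap data[0],data[8]; hi=7 → 20 10 12 5 18 2 13 19 7 17 14 4
data[mid]=20>2: swap data[0],data[7]; hi=6 → 19 10 12 5 18 2 13 20 7 17 14 4
data[mid]=19>2: swap data[0],data[6]; hi=5 → 13 10 12 5 18 2 19 20 7 17 14 4
data[mid]=13>2: swap data[0],data[5]; hi=4 → 2 10 12 5 18 13 19 20 7 17 14 4
data[mid]=2=2: mid=1
data[mid]=10>2: swap data[1],data[4]; hi=3 → 2 18 12 5 10 13 19 20 7 17 14 4
data[mid]=18>2: swap data[1],data[3]; hi=2 → 2 5 12 18 10 13 19 20 7 17 14 4
data[mid]=5>2: swap data[1],data[2]; hi=1 → 2 12 5 18 10 13 19 20 7 17 14 4
data[mid]=12>2: swap data[1],data[1]; hi=0 → 2 12 5 18 10 13 19 20 7 17 14 4
end: lo=0, hi=0; data = 2 12 5 18 10 13 19 20 7 17 14 4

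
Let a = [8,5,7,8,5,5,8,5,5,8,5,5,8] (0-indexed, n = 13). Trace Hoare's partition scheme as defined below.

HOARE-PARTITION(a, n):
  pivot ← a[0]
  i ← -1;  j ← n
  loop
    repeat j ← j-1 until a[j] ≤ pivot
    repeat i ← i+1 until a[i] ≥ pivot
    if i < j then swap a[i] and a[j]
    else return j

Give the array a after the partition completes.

[8,5,7,5,5,5,5,5,5,8,8,8,8]

pivot = a[0] = 8; i = -1, j = 13
j→12 (a[12]=8≤8), i→0 (a[0]=8≥8); i<j, swap → [8,5,7,8,5,5,8,5,5,8,5,5,8]
j→11 (a[11]=5≤8), i→3 (a[3]=8≥8); i<j, swap → [8,5,7,5,5,5,8,5,5,8,5,8,8]
j→10 (a[10]=5≤8), i→6 (a[6]=8≥8); i<j, swap → [8,5,7,5,5,5,5,5,5,8,8,8,8]
j→9, i→9; i≥j, return j=9. a = [8,5,7,5,5,5,5,5,5,8,8,8,8]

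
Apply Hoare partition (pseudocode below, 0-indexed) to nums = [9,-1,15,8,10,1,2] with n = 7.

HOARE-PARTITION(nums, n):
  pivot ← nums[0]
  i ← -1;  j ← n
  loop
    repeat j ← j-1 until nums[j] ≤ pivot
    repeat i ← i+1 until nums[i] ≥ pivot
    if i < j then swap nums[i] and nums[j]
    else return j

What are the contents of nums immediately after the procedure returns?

pivot = nums[0] = 9; i = -1, j = 7
j→6 (nums[6]=2≤9), i→0 (nums[0]=9≥9); i<j, swap → [2,-1,15,8,10,1,9]
j→5 (nums[5]=1≤9), i→2 (nums[2]=15≥9); i<j, swap → [2,-1,1,8,10,15,9]
j→3, i→4; i≥j, return j=3. nums = [2,-1,1,8,10,15,9]

[2,-1,1,8,10,15,9]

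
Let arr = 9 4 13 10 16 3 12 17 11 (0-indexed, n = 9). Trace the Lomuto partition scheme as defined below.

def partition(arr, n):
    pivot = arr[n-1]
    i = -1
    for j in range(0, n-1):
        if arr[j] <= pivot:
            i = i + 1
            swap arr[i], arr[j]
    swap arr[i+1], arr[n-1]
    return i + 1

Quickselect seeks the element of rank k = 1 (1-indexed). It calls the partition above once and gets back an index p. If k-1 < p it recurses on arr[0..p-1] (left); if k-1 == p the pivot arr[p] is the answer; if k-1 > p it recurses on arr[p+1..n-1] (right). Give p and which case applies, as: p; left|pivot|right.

4; left

pivot = arr[8] = 11; i = -1
j=0: arr[0]=9 ≤ 11 → i=0, swap arr[0],arr[0] (no change) → 9 4 13 10 16 3 12 17 11
j=1: arr[1]=4 ≤ 11 → i=1, swap arr[1],arr[1] (no change) → 9 4 13 10 16 3 12 17 11
j=2: arr[2]=13 > 11 → no swap
j=3: arr[3]=10 ≤ 11 → i=2, swap arr[2],arr[3] → 9 4 10 13 16 3 12 17 11
j=4: arr[4]=16 > 11 → no swap
j=5: arr[5]=3 ≤ 11 → i=3, swap arr[3],arr[5] → 9 4 10 3 16 13 12 17 11
j=6: arr[6]=12 > 11 → no swap
j=7: arr[7]=17 > 11 → no swap
final swap arr[4],arr[8] → 9 4 10 3 11 13 12 17 16; return 4
p = 4; k-1 = 0 < 4 ⇒ left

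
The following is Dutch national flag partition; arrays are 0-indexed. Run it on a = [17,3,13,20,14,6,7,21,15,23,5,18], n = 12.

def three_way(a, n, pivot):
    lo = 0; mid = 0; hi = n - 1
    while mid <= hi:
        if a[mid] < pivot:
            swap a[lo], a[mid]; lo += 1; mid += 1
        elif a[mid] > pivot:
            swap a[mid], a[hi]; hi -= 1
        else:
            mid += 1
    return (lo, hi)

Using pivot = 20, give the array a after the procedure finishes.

[17,3,13,14,6,7,18,15,5,20,23,21]

lo=0 mid=0 hi=11
17<20: swap(0,0), lo=1 mid=1 ⇒ [17,3,13,20,14,6,7,21,15,23,5,18]
3<20: swap(1,1), lo=2 mid=2 ⇒ [17,3,13,20,14,6,7,21,15,23,5,18]
13<20: swap(2,2), lo=3 mid=3 ⇒ [17,3,13,20,14,6,7,21,15,23,5,18]
20=20: mid=4
14<20: swap(3,4), lo=4 mid=5 ⇒ [17,3,13,14,20,6,7,21,15,23,5,18]
6<20: swap(4,5), lo=5 mid=6 ⇒ [17,3,13,14,6,20,7,21,15,23,5,18]
7<20: swap(5,6), lo=6 mid=7 ⇒ [17,3,13,14,6,7,20,21,15,23,5,18]
21>20: swap(7,11), hi=10 ⇒ [17,3,13,14,6,7,20,18,15,23,5,21]
18<20: swap(6,7), lo=7 mid=8 ⇒ [17,3,13,14,6,7,18,20,15,23,5,21]
15<20: swap(7,8), lo=8 mid=9 ⇒ [17,3,13,14,6,7,18,15,20,23,5,21]
23>20: swap(9,10), hi=9 ⇒ [17,3,13,14,6,7,18,15,20,5,23,21]
5<20: swap(8,9), lo=9 mid=10 ⇒ [17,3,13,14,6,7,18,15,5,20,23,21]
done. lo=9 hi=9; a=[17,3,13,14,6,7,18,15,5,20,23,21]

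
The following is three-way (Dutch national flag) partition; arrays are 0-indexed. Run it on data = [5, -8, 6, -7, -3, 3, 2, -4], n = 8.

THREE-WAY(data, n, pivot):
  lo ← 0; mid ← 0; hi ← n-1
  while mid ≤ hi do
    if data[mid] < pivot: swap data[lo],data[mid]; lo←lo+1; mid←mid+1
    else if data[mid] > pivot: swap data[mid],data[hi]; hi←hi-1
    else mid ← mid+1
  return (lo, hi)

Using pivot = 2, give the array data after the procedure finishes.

[-4, -8, -7, -3, 2, 3, 6, 5]

lo=0 mid=0 hi=7
5>2: swap(0,7), hi=6 ⇒ [-4, -8, 6, -7, -3, 3, 2, 5]
-4<2: swap(0,0), lo=1 mid=1 ⇒ [-4, -8, 6, -7, -3, 3, 2, 5]
-8<2: swap(1,1), lo=2 mid=2 ⇒ [-4, -8, 6, -7, -3, 3, 2, 5]
6>2: swap(2,6), hi=5 ⇒ [-4, -8, 2, -7, -3, 3, 6, 5]
2=2: mid=3
-7<2: swap(2,3), lo=3 mid=4 ⇒ [-4, -8, -7, 2, -3, 3, 6, 5]
-3<2: swap(3,4), lo=4 mid=5 ⇒ [-4, -8, -7, -3, 2, 3, 6, 5]
3>2: swap(5,5), hi=4 ⇒ [-4, -8, -7, -3, 2, 3, 6, 5]
done. lo=4 hi=4; data=[-4, -8, -7, -3, 2, 3, 6, 5]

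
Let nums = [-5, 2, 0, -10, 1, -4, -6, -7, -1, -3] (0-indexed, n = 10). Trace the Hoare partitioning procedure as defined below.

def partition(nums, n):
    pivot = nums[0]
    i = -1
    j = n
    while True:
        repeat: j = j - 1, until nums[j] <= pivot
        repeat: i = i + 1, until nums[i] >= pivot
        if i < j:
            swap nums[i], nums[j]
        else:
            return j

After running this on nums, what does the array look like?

[-7, -6, -10, 0, 1, -4, 2, -5, -1, -3]

pivot = nums[0] = -5; i = -1, j = 10
j→7 (nums[7]=-7≤-5), i→0 (nums[0]=-5≥-5); i<j, swap → [-7, 2, 0, -10, 1, -4, -6, -5, -1, -3]
j→6 (nums[6]=-6≤-5), i→1 (nums[1]=2≥-5); i<j, swap → [-7, -6, 0, -10, 1, -4, 2, -5, -1, -3]
j→3 (nums[3]=-10≤-5), i→2 (nums[2]=0≥-5); i<j, swap → [-7, -6, -10, 0, 1, -4, 2, -5, -1, -3]
j→2, i→3; i≥j, return j=2. nums = [-7, -6, -10, 0, 1, -4, 2, -5, -1, -3]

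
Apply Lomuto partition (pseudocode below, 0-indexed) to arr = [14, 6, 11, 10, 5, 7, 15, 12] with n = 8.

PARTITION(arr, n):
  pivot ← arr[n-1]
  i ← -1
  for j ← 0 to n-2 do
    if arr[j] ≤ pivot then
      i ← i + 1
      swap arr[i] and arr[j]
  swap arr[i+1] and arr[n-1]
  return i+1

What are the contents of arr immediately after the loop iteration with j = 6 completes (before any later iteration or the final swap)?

[6, 11, 10, 5, 7, 14, 15, 12]

pivot = arr[7] = 12; i = -1
j=0: arr[0]=14 > 12 → no swap
j=1: arr[1]=6 ≤ 12 → i=0, swap arr[0],arr[1] → [6, 14, 11, 10, 5, 7, 15, 12]
j=2: arr[2]=11 ≤ 12 → i=1, swap arr[1],arr[2] → [6, 11, 14, 10, 5, 7, 15, 12]
j=3: arr[3]=10 ≤ 12 → i=2, swap arr[2],arr[3] → [6, 11, 10, 14, 5, 7, 15, 12]
j=4: arr[4]=5 ≤ 12 → i=3, swap arr[3],arr[4] → [6, 11, 10, 5, 14, 7, 15, 12]
j=5: arr[5]=7 ≤ 12 → i=4, swap arr[4],arr[5] → [6, 11, 10, 5, 7, 14, 15, 12]
j=6: arr[6]=15 > 12 → no swap
(after j=6) arr = [6, 11, 10, 5, 7, 14, 15, 12]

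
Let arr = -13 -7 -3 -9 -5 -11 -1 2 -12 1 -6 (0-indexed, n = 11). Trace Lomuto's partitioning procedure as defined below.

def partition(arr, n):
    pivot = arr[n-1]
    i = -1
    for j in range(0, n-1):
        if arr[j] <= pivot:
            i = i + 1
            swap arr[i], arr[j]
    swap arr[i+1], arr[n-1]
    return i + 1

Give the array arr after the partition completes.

pivot = arr[10] = -6; i = -1
j=0: arr[0]=-13 ≤ -6 → i=0, swap arr[0],arr[0] (no change) → -13 -7 -3 -9 -5 -11 -1 2 -12 1 -6
j=1: arr[1]=-7 ≤ -6 → i=1, swap arr[1],arr[1] (no change) → -13 -7 -3 -9 -5 -11 -1 2 -12 1 -6
j=2: arr[2]=-3 > -6 → no swap
j=3: arr[3]=-9 ≤ -6 → i=2, swap arr[2],arr[3] → -13 -7 -9 -3 -5 -11 -1 2 -12 1 -6
j=4: arr[4]=-5 > -6 → no swap
j=5: arr[5]=-11 ≤ -6 → i=3, swap arr[3],arr[5] → -13 -7 -9 -11 -5 -3 -1 2 -12 1 -6
j=6: arr[6]=-1 > -6 → no swap
j=7: arr[7]=2 > -6 → no swap
j=8: arr[8]=-12 ≤ -6 → i=4, swap arr[4],arr[8] → -13 -7 -9 -11 -12 -3 -1 2 -5 1 -6
j=9: arr[9]=1 > -6 → no swap
final swap arr[5],arr[10] → -13 -7 -9 -11 -12 -6 -1 2 -5 1 -3; return 5

-13 -7 -9 -11 -12 -6 -1 2 -5 1 -3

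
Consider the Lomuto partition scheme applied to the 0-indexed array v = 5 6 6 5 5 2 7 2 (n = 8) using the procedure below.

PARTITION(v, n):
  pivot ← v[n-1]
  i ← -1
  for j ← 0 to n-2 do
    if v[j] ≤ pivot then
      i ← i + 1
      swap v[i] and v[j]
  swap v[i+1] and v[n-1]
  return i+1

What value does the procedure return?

pivot=2, i=-1
j=0: 5>2, skip
j=1: 6>2, skip
j=2: 6>2, skip
j=3: 5>2, skip
j=4: 5>2, skip
j=5: 2≤2, i=0, swap(0,5) ⇒ 2 6 6 5 5 5 7 2
j=6: 7>2, skip
swap(1,7) ⇒ 2 2 6 5 5 5 7 6; return 1

1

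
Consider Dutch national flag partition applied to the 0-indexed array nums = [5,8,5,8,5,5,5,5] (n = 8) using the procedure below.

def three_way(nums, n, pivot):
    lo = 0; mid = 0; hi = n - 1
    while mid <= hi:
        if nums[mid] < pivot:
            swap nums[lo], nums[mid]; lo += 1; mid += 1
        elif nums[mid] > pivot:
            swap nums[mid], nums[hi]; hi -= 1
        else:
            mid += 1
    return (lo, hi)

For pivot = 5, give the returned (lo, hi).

(0, 5)

lo=0 mid=0 hi=7
5=5: mid=1
8>5: swap(1,7), hi=6 ⇒ [5,5,5,8,5,5,5,8]
5=5: mid=2
5=5: mid=3
8>5: swap(3,6), hi=5 ⇒ [5,5,5,5,5,5,8,8]
5=5: mid=4
5=5: mid=5
5=5: mid=6
done. lo=0 hi=5; nums=[5,5,5,5,5,5,8,8]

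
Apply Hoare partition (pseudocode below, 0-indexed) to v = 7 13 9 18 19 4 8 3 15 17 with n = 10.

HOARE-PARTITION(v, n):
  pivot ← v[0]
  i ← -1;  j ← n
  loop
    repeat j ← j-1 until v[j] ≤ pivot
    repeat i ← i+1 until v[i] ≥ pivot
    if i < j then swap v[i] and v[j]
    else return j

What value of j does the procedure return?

1

pivot = v[0] = 7; i = -1, j = 10
j→7 (v[7]=3≤7), i→0 (v[0]=7≥7); i<j, swap → 3 13 9 18 19 4 8 7 15 17
j→5 (v[5]=4≤7), i→1 (v[1]=13≥7); i<j, swap → 3 4 9 18 19 13 8 7 15 17
j→1, i→2; i≥j, return j=1. v = 3 4 9 18 19 13 8 7 15 17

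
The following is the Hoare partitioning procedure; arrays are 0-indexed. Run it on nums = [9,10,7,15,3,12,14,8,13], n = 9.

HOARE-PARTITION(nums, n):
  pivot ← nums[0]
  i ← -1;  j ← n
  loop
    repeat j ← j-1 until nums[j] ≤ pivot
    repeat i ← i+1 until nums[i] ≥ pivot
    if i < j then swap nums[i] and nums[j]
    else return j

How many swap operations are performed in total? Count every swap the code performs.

2

pivot=9
j stops at 7 (8), i stops at 0 (9); swap ⇒ [8,10,7,15,3,12,14,9,13]
j stops at 4 (3), i stops at 1 (10); swap ⇒ [8,3,7,15,10,12,14,9,13]
j stops at 2, i stops at 3; i≥j ⇒ return 2. nums=[8,3,7,15,10,12,14,9,13]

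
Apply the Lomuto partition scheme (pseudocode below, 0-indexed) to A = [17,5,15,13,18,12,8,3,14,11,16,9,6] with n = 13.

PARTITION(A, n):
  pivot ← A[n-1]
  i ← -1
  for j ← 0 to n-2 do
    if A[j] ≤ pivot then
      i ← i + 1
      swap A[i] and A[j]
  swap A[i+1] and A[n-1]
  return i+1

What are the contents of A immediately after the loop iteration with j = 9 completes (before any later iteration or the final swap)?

pivot=6, i=-1
j=0: 17>6, skip
j=1: 5≤6, i=0, swap(0,1) ⇒ [5,17,15,13,18,12,8,3,14,11,16,9,6]
j=2: 15>6, skip
j=3: 13>6, skip
j=4: 18>6, skip
j=5: 12>6, skip
j=6: 8>6, skip
j=7: 3≤6, i=1, swap(1,7) ⇒ [5,3,15,13,18,12,8,17,14,11,16,9,6]
j=8: 14>6, skip
j=9: 11>6, skip
(after j=9) A = [5,3,15,13,18,12,8,17,14,11,16,9,6]

[5,3,15,13,18,12,8,17,14,11,16,9,6]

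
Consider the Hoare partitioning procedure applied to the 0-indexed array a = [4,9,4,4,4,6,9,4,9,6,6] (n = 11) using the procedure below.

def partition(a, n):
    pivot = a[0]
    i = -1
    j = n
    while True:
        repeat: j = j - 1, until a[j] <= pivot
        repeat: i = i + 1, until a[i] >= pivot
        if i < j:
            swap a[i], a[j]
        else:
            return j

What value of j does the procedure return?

2

pivot=4
j stops at 7 (4), i stops at 0 (4); swap ⇒ [4,9,4,4,4,6,9,4,9,6,6]
j stops at 4 (4), i stops at 1 (9); swap ⇒ [4,4,4,4,9,6,9,4,9,6,6]
j stops at 3 (4), i stops at 2 (4); swap ⇒ [4,4,4,4,9,6,9,4,9,6,6]
j stops at 2, i stops at 3; i≥j ⇒ return 2. a=[4,4,4,4,9,6,9,4,9,6,6]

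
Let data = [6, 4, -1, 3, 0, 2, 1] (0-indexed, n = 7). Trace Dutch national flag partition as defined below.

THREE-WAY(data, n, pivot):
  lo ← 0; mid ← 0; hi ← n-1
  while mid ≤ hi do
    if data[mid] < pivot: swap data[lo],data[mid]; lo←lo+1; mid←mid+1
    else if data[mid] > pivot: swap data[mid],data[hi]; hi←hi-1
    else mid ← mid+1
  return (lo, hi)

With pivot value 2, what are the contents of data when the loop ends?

lo=0 mid=0 hi=6
6>2: swap(0,6), hi=5 ⇒ [1, 4, -1, 3, 0, 2, 6]
1<2: swap(0,0), lo=1 mid=1 ⇒ [1, 4, -1, 3, 0, 2, 6]
4>2: swap(1,5), hi=4 ⇒ [1, 2, -1, 3, 0, 4, 6]
2=2: mid=2
-1<2: swap(1,2), lo=2 mid=3 ⇒ [1, -1, 2, 3, 0, 4, 6]
3>2: swap(3,4), hi=3 ⇒ [1, -1, 2, 0, 3, 4, 6]
0<2: swap(2,3), lo=3 mid=4 ⇒ [1, -1, 0, 2, 3, 4, 6]
done. lo=3 hi=3; data=[1, -1, 0, 2, 3, 4, 6]

[1, -1, 0, 2, 3, 4, 6]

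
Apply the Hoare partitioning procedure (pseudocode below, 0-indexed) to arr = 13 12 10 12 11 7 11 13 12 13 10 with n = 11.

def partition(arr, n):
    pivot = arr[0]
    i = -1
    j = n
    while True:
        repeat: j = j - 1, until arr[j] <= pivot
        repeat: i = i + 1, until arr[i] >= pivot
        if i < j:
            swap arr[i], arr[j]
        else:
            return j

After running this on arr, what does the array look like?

pivot=13
j stops at 10 (10), i stops at 0 (13); swap ⇒ 10 12 10 12 11 7 11 13 12 13 13
j stops at 9 (13), i stops at 7 (13); swap ⇒ 10 12 10 12 11 7 11 13 12 13 13
j stops at 8, i stops at 9; i≥j ⇒ return 8. arr=10 12 10 12 11 7 11 13 12 13 13

10 12 10 12 11 7 11 13 12 13 13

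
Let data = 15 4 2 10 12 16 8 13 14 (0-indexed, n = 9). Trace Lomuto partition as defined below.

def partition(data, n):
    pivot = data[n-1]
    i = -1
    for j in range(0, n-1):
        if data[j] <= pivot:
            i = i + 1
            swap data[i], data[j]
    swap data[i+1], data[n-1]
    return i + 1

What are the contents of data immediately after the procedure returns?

pivot=14, i=-1
j=0: 15>14, skip
j=1: 4≤14, i=0, swap(0,1) ⇒ 4 15 2 10 12 16 8 13 14
j=2: 2≤14, i=1, swap(1,2) ⇒ 4 2 15 10 12 16 8 13 14
j=3: 10≤14, i=2, swap(2,3) ⇒ 4 2 10 15 12 16 8 13 14
j=4: 12≤14, i=3, swap(3,4) ⇒ 4 2 10 12 15 16 8 13 14
j=5: 16>14, skip
j=6: 8≤14, i=4, swap(4,6) ⇒ 4 2 10 12 8 16 15 13 14
j=7: 13≤14, i=5, swap(5,7) ⇒ 4 2 10 12 8 13 15 16 14
swap(6,8) ⇒ 4 2 10 12 8 13 14 16 15; return 6

4 2 10 12 8 13 14 16 15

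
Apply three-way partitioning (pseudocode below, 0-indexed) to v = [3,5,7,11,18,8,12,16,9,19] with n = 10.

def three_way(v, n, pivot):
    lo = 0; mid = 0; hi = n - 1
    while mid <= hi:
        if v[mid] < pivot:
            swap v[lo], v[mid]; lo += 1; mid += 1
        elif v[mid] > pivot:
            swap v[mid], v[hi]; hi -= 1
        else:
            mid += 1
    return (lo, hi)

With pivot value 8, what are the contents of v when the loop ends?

[3,5,7,8,18,12,16,9,19,11]

pivot = 8; lo=0, mid=0, hi=9
v[mid]=3<8: swap v[0],v[0]; lo=1,mid=1 → [3,5,7,11,18,8,12,16,9,19]
v[mid]=5<8: swap v[1],v[1]; lo=2,mid=2 → [3,5,7,11,18,8,12,16,9,19]
v[mid]=7<8: swap v[2],v[2]; lo=3,mid=3 → [3,5,7,11,18,8,12,16,9,19]
v[mid]=11>8: swap v[3],v[9]; hi=8 → [3,5,7,19,18,8,12,16,9,11]
v[mid]=19>8: swap v[3],v[8]; hi=7 → [3,5,7,9,18,8,12,16,19,11]
v[mid]=9>8: swap v[3],v[7]; hi=6 → [3,5,7,16,18,8,12,9,19,11]
v[mid]=16>8: swap v[3],v[6]; hi=5 → [3,5,7,12,18,8,16,9,19,11]
v[mid]=12>8: swap v[3],v[5]; hi=4 → [3,5,7,8,18,12,16,9,19,11]
v[mid]=8=8: mid=4
v[mid]=18>8: swap v[4],v[4]; hi=3 → [3,5,7,8,18,12,16,9,19,11]
end: lo=3, hi=3; v = [3,5,7,8,18,12,16,9,19,11]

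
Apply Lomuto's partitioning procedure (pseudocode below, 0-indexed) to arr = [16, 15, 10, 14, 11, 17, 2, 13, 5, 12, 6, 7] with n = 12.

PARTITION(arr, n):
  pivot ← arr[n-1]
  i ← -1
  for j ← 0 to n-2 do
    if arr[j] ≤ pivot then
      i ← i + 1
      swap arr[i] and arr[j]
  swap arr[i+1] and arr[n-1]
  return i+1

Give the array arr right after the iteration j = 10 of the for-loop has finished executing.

pivot = arr[11] = 7; i = -1
j=0: arr[0]=16 > 7 → no swap
j=1: arr[1]=15 > 7 → no swap
j=2: arr[2]=10 > 7 → no swap
j=3: arr[3]=14 > 7 → no swap
j=4: arr[4]=11 > 7 → no swap
j=5: arr[5]=17 > 7 → no swap
j=6: arr[6]=2 ≤ 7 → i=0, swap arr[0],arr[6] → [2, 15, 10, 14, 11, 17, 16, 13, 5, 12, 6, 7]
j=7: arr[7]=13 > 7 → no swap
j=8: arr[8]=5 ≤ 7 → i=1, swap arr[1],arr[8] → [2, 5, 10, 14, 11, 17, 16, 13, 15, 12, 6, 7]
j=9: arr[9]=12 > 7 → no swap
j=10: arr[10]=6 ≤ 7 → i=2, swap arr[2],arr[10] → [2, 5, 6, 14, 11, 17, 16, 13, 15, 12, 10, 7]
(after j=10) arr = [2, 5, 6, 14, 11, 17, 16, 13, 15, 12, 10, 7]

[2, 5, 6, 14, 11, 17, 16, 13, 15, 12, 10, 7]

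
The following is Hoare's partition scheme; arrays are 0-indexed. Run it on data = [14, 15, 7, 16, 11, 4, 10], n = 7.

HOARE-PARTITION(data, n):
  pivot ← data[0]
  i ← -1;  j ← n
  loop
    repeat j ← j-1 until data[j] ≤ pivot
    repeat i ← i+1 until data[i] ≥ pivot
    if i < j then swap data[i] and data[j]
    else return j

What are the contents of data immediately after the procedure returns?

pivot = data[0] = 14; i = -1, j = 7
j→6 (data[6]=10≤14), i→0 (data[0]=14≥14); i<j, swap → [10, 15, 7, 16, 11, 4, 14]
j→5 (data[5]=4≤14), i→1 (data[1]=15≥14); i<j, swap → [10, 4, 7, 16, 11, 15, 14]
j→4 (data[4]=11≤14), i→3 (data[3]=16≥14); i<j, swap → [10, 4, 7, 11, 16, 15, 14]
j→3, i→4; i≥j, return j=3. data = [10, 4, 7, 11, 16, 15, 14]

[10, 4, 7, 11, 16, 15, 14]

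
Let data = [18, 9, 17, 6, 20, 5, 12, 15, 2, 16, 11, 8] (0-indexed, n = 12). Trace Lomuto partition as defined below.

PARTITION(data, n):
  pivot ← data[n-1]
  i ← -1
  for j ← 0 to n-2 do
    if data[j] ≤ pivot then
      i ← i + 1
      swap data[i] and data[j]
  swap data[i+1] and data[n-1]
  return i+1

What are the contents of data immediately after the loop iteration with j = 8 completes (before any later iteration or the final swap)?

pivot = data[11] = 8; i = -1
j=0: data[0]=18 > 8 → no swap
j=1: data[1]=9 > 8 → no swap
j=2: data[2]=17 > 8 → no swap
j=3: data[3]=6 ≤ 8 → i=0, swap data[0],data[3] → [6, 9, 17, 18, 20, 5, 12, 15, 2, 16, 11, 8]
j=4: data[4]=20 > 8 → no swap
j=5: data[5]=5 ≤ 8 → i=1, swap data[1],data[5] → [6, 5, 17, 18, 20, 9, 12, 15, 2, 16, 11, 8]
j=6: data[6]=12 > 8 → no swap
j=7: data[7]=15 > 8 → no swap
j=8: data[8]=2 ≤ 8 → i=2, swap data[2],data[8] → [6, 5, 2, 18, 20, 9, 12, 15, 17, 16, 11, 8]
(after j=8) data = [6, 5, 2, 18, 20, 9, 12, 15, 17, 16, 11, 8]

[6, 5, 2, 18, 20, 9, 12, 15, 17, 16, 11, 8]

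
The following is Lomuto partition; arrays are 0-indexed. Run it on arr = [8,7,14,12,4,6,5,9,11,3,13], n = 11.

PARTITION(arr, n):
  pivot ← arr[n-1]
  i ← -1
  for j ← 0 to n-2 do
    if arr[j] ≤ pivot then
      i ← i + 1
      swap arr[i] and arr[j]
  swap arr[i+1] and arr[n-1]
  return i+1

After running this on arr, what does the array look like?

pivot=13, i=-1
j=0: 8≤13, i=0, swap(0,0) ⇒ [8,7,14,12,4,6,5,9,11,3,13]
j=1: 7≤13, i=1, swap(1,1) ⇒ [8,7,14,12,4,6,5,9,11,3,13]
j=2: 14>13, skip
j=3: 12≤13, i=2, swap(2,3) ⇒ [8,7,12,14,4,6,5,9,11,3,13]
j=4: 4≤13, i=3, swap(3,4) ⇒ [8,7,12,4,14,6,5,9,11,3,13]
j=5: 6≤13, i=4, swap(4,5) ⇒ [8,7,12,4,6,14,5,9,11,3,13]
j=6: 5≤13, i=5, swap(5,6) ⇒ [8,7,12,4,6,5,14,9,11,3,13]
j=7: 9≤13, i=6, swap(6,7) ⇒ [8,7,12,4,6,5,9,14,11,3,13]
j=8: 11≤13, i=7, swap(7,8) ⇒ [8,7,12,4,6,5,9,11,14,3,13]
j=9: 3≤13, i=8, swap(8,9) ⇒ [8,7,12,4,6,5,9,11,3,14,13]
swap(9,10) ⇒ [8,7,12,4,6,5,9,11,3,13,14]; return 9

[8,7,12,4,6,5,9,11,3,13,14]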